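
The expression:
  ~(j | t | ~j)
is never true.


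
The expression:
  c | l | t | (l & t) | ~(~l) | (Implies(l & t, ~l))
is always true.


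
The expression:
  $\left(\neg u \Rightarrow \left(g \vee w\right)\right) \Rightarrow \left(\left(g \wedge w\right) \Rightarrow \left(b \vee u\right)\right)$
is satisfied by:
  {b: True, u: True, w: False, g: False}
  {b: True, w: False, u: False, g: False}
  {u: True, b: False, w: False, g: False}
  {b: False, w: False, u: False, g: False}
  {g: True, b: True, u: True, w: False}
  {g: True, b: True, w: False, u: False}
  {g: True, u: True, b: False, w: False}
  {g: True, b: False, w: False, u: False}
  {b: True, w: True, u: True, g: False}
  {b: True, w: True, g: False, u: False}
  {w: True, u: True, g: False, b: False}
  {w: True, g: False, u: False, b: False}
  {b: True, w: True, g: True, u: True}
  {b: True, w: True, g: True, u: False}
  {w: True, g: True, u: True, b: False}


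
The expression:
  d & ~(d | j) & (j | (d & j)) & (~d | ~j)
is never true.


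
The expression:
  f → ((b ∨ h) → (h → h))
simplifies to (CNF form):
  True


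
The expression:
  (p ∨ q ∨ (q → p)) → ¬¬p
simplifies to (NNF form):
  p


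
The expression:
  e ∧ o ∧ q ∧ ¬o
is never true.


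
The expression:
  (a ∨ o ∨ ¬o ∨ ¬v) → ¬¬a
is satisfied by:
  {a: True}


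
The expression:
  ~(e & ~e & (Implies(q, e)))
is always true.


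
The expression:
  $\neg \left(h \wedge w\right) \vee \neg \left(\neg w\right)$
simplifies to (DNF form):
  $\text{True}$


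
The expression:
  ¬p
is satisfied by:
  {p: False}


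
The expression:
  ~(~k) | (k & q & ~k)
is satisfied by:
  {k: True}


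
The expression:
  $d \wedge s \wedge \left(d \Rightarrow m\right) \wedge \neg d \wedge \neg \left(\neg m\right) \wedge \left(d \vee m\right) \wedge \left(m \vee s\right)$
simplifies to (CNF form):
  $\text{False}$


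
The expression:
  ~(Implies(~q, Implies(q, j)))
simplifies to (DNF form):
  False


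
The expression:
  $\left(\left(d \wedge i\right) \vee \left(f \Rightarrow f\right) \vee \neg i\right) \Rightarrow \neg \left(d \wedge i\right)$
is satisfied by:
  {d: False, i: False}
  {i: True, d: False}
  {d: True, i: False}


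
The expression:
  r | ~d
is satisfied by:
  {r: True, d: False}
  {d: False, r: False}
  {d: True, r: True}


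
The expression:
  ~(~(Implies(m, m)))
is always true.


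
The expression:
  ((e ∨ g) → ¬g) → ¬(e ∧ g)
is always true.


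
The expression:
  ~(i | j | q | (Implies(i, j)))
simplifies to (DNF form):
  False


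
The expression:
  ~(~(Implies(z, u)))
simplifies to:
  u | ~z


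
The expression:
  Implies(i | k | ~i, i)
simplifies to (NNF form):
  i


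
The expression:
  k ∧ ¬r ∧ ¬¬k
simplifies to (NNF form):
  k ∧ ¬r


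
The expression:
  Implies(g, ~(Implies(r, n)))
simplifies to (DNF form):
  ~g | (r & ~n)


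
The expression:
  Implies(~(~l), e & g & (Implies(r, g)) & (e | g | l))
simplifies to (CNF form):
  (e | ~l) & (g | ~l)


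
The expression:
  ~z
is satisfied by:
  {z: False}


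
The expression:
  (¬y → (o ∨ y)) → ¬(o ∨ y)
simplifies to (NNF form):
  ¬o ∧ ¬y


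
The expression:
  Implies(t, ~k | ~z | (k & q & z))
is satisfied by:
  {q: True, k: False, t: False, z: False}
  {q: False, k: False, t: False, z: False}
  {z: True, q: True, k: False, t: False}
  {z: True, q: False, k: False, t: False}
  {q: True, t: True, z: False, k: False}
  {t: True, z: False, k: False, q: False}
  {z: True, t: True, q: True, k: False}
  {z: True, t: True, q: False, k: False}
  {q: True, k: True, z: False, t: False}
  {k: True, z: False, t: False, q: False}
  {q: True, z: True, k: True, t: False}
  {z: True, k: True, q: False, t: False}
  {q: True, t: True, k: True, z: False}
  {t: True, k: True, z: False, q: False}
  {z: True, t: True, k: True, q: True}


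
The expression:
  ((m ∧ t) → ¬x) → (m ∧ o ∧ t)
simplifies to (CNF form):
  m ∧ t ∧ (o ∨ x)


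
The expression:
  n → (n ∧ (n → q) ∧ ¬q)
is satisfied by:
  {n: False}


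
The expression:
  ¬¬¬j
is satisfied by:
  {j: False}


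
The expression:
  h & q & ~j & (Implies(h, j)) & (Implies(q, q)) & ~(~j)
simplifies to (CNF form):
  False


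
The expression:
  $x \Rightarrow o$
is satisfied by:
  {o: True, x: False}
  {x: False, o: False}
  {x: True, o: True}


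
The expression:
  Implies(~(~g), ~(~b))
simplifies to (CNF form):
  b | ~g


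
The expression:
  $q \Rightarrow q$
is always true.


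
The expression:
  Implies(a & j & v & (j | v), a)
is always true.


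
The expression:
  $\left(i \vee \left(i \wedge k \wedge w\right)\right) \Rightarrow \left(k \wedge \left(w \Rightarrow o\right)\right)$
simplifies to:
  $\left(k \wedge o\right) \vee \left(k \wedge \neg w\right) \vee \neg i$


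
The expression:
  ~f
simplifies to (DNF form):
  ~f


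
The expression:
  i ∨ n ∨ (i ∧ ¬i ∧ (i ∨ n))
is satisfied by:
  {i: True, n: True}
  {i: True, n: False}
  {n: True, i: False}


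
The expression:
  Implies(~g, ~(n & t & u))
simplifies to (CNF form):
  g | ~n | ~t | ~u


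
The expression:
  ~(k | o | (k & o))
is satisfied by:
  {o: False, k: False}


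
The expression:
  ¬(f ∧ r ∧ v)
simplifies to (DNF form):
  ¬f ∨ ¬r ∨ ¬v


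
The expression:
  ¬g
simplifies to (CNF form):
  ¬g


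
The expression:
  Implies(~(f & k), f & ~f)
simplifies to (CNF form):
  f & k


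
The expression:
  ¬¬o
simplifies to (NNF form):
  o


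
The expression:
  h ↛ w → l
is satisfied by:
  {l: True, w: True, h: False}
  {l: True, h: False, w: False}
  {w: True, h: False, l: False}
  {w: False, h: False, l: False}
  {l: True, w: True, h: True}
  {l: True, h: True, w: False}
  {w: True, h: True, l: False}


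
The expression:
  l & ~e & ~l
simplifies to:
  False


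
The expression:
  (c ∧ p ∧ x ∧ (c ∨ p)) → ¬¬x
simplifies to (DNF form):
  True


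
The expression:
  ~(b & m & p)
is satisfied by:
  {p: False, m: False, b: False}
  {b: True, p: False, m: False}
  {m: True, p: False, b: False}
  {b: True, m: True, p: False}
  {p: True, b: False, m: False}
  {b: True, p: True, m: False}
  {m: True, p: True, b: False}


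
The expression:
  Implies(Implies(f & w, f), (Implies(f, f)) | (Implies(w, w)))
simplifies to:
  True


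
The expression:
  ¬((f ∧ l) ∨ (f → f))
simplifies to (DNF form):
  False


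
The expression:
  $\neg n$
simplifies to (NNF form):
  $\neg n$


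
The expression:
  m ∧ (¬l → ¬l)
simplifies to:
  m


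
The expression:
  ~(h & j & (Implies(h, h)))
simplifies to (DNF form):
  ~h | ~j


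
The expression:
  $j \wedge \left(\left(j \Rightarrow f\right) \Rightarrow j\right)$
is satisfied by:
  {j: True}


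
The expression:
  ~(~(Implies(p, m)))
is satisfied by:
  {m: True, p: False}
  {p: False, m: False}
  {p: True, m: True}


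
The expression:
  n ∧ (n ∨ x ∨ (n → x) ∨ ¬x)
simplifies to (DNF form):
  n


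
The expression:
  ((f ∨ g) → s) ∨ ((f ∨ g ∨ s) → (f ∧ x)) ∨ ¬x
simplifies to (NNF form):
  f ∨ s ∨ ¬g ∨ ¬x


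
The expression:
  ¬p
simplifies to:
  ¬p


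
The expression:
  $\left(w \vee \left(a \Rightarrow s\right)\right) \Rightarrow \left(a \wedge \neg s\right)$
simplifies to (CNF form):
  $a \wedge \neg s$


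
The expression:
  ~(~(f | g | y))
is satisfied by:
  {y: True, g: True, f: True}
  {y: True, g: True, f: False}
  {y: True, f: True, g: False}
  {y: True, f: False, g: False}
  {g: True, f: True, y: False}
  {g: True, f: False, y: False}
  {f: True, g: False, y: False}


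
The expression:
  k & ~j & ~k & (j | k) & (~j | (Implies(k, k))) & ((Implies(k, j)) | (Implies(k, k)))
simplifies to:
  False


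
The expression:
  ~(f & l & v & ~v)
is always true.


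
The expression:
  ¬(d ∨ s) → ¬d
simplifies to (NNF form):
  True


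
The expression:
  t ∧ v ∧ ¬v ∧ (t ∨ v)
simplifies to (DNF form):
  False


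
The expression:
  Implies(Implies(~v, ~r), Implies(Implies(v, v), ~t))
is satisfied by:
  {r: True, v: False, t: False}
  {v: False, t: False, r: False}
  {r: True, v: True, t: False}
  {v: True, r: False, t: False}
  {t: True, r: True, v: False}


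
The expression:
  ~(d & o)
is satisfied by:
  {o: False, d: False}
  {d: True, o: False}
  {o: True, d: False}


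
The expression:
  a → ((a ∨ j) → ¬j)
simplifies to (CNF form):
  ¬a ∨ ¬j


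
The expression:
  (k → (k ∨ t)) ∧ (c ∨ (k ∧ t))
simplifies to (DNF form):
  c ∨ (k ∧ t)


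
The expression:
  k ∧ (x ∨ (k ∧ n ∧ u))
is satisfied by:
  {x: True, u: True, n: True, k: True}
  {x: True, u: True, k: True, n: False}
  {x: True, n: True, k: True, u: False}
  {x: True, k: True, n: False, u: False}
  {u: True, n: True, k: True, x: False}


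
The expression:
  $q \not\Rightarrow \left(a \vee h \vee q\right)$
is never true.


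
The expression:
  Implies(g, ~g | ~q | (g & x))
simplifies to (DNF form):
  x | ~g | ~q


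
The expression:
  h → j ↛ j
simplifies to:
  ¬h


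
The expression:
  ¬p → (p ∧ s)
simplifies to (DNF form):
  p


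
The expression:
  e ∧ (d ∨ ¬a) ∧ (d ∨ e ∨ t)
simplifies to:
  e ∧ (d ∨ ¬a)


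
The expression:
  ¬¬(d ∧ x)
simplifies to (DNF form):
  d ∧ x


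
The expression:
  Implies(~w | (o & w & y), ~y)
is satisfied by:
  {w: True, o: False, y: False}
  {o: False, y: False, w: False}
  {w: True, o: True, y: False}
  {o: True, w: False, y: False}
  {y: True, w: True, o: False}


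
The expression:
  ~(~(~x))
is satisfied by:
  {x: False}


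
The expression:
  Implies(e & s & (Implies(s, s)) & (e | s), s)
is always true.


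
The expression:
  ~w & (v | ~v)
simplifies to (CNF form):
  ~w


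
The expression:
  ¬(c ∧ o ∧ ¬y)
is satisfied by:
  {y: True, c: False, o: False}
  {c: False, o: False, y: False}
  {y: True, o: True, c: False}
  {o: True, c: False, y: False}
  {y: True, c: True, o: False}
  {c: True, y: False, o: False}
  {y: True, o: True, c: True}


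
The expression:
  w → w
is always true.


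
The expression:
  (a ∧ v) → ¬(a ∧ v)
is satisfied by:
  {v: False, a: False}
  {a: True, v: False}
  {v: True, a: False}


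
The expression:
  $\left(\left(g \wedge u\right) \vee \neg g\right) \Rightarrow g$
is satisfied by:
  {g: True}


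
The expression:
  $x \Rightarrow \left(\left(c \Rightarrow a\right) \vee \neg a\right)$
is always true.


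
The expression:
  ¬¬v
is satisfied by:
  {v: True}


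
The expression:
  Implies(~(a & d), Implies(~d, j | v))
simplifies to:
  d | j | v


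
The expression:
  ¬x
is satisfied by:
  {x: False}


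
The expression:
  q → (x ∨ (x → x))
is always true.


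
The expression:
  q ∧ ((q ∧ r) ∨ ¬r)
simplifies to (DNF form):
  q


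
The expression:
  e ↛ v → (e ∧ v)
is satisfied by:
  {v: True, e: False}
  {e: False, v: False}
  {e: True, v: True}


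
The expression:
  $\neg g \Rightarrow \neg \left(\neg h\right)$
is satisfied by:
  {g: True, h: True}
  {g: True, h: False}
  {h: True, g: False}


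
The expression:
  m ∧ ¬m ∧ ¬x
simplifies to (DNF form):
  False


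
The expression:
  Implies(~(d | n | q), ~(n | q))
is always true.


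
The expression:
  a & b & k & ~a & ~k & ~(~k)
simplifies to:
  False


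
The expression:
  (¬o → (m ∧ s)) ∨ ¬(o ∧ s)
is always true.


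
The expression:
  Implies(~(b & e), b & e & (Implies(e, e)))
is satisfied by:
  {e: True, b: True}


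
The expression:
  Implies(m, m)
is always true.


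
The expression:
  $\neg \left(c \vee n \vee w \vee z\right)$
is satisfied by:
  {n: False, w: False, z: False, c: False}


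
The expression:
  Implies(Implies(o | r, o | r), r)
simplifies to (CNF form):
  r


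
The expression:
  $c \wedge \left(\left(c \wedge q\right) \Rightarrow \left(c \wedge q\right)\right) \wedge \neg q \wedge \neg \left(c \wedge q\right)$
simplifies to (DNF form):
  $c \wedge \neg q$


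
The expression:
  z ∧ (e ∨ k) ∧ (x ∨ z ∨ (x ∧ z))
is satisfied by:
  {z: True, k: True, e: True}
  {z: True, k: True, e: False}
  {z: True, e: True, k: False}


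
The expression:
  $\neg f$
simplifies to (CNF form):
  $\neg f$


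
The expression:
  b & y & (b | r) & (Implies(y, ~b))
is never true.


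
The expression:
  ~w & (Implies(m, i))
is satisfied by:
  {i: True, w: False, m: False}
  {w: False, m: False, i: False}
  {i: True, m: True, w: False}


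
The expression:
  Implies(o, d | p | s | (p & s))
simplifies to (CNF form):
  d | p | s | ~o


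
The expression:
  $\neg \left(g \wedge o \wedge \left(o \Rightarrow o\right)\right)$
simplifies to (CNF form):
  $\neg g \vee \neg o$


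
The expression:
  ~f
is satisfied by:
  {f: False}


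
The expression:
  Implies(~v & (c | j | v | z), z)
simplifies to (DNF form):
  v | z | (~c & ~j)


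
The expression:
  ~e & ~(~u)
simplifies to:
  u & ~e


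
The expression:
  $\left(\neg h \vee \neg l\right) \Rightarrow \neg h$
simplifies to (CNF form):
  $l \vee \neg h$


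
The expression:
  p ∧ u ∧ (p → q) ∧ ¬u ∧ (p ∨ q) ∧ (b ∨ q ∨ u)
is never true.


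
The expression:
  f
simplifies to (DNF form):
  f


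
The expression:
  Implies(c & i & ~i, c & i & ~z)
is always true.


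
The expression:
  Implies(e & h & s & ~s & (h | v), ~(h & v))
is always true.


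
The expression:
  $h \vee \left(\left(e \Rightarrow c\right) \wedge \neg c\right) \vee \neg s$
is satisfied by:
  {h: True, c: False, s: False, e: False}
  {h: True, e: True, c: False, s: False}
  {h: True, c: True, s: False, e: False}
  {h: True, e: True, c: True, s: False}
  {e: False, c: False, s: False, h: False}
  {e: True, c: False, s: False, h: False}
  {c: True, e: False, s: False, h: False}
  {e: True, c: True, s: False, h: False}
  {s: True, h: True, e: False, c: False}
  {e: True, s: True, h: True, c: False}
  {s: True, h: True, c: True, e: False}
  {e: True, s: True, h: True, c: True}
  {s: True, h: False, c: False, e: False}


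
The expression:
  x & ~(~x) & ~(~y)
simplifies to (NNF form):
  x & y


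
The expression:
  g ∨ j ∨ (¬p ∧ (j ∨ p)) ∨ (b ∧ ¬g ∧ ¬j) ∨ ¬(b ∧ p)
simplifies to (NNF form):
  True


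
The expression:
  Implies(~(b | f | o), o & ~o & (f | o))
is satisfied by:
  {b: True, o: True, f: True}
  {b: True, o: True, f: False}
  {b: True, f: True, o: False}
  {b: True, f: False, o: False}
  {o: True, f: True, b: False}
  {o: True, f: False, b: False}
  {f: True, o: False, b: False}


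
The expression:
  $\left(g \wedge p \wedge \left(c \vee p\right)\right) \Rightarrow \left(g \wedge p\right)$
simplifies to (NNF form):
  $\text{True}$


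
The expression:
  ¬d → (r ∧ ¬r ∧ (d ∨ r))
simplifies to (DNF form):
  d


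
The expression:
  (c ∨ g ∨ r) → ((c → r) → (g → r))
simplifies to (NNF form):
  c ∨ r ∨ ¬g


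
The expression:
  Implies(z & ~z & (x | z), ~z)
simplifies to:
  True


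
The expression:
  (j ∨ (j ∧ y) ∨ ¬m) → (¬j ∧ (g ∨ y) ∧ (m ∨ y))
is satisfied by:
  {y: True, m: True, j: False}
  {y: True, m: False, j: False}
  {m: True, y: False, j: False}


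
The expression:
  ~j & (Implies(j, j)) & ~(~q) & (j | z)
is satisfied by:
  {z: True, q: True, j: False}


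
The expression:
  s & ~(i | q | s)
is never true.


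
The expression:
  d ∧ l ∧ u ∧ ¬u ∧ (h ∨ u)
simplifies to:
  False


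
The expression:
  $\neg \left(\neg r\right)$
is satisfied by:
  {r: True}


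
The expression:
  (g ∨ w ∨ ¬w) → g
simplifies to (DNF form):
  g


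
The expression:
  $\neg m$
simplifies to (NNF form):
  $\neg m$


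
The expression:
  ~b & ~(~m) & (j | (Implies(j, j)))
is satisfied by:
  {m: True, b: False}


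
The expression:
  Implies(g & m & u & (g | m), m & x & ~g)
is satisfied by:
  {g: False, m: False, u: False}
  {u: True, g: False, m: False}
  {m: True, g: False, u: False}
  {u: True, m: True, g: False}
  {g: True, u: False, m: False}
  {u: True, g: True, m: False}
  {m: True, g: True, u: False}


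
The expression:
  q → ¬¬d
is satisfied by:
  {d: True, q: False}
  {q: False, d: False}
  {q: True, d: True}


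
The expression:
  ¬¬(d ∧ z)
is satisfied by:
  {z: True, d: True}


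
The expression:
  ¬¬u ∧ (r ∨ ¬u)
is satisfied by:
  {r: True, u: True}


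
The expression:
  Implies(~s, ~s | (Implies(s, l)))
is always true.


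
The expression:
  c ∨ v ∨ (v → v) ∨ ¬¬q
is always true.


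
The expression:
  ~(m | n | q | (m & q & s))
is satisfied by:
  {n: False, q: False, m: False}


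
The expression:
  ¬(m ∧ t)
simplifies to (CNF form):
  ¬m ∨ ¬t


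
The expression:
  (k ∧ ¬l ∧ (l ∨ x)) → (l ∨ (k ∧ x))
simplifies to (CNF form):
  True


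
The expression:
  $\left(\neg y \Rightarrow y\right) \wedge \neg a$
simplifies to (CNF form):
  $y \wedge \neg a$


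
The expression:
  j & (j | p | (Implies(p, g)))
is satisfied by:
  {j: True}


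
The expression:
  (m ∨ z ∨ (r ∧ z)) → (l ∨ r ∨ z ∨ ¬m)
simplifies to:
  l ∨ r ∨ z ∨ ¬m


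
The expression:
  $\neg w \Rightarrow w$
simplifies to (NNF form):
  $w$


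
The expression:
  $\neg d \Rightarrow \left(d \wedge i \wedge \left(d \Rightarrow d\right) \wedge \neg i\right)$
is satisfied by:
  {d: True}


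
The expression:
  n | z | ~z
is always true.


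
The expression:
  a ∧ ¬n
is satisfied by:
  {a: True, n: False}


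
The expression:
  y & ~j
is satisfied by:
  {y: True, j: False}


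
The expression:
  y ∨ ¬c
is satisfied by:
  {y: True, c: False}
  {c: False, y: False}
  {c: True, y: True}


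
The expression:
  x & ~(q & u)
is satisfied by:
  {x: True, u: False, q: False}
  {q: True, x: True, u: False}
  {u: True, x: True, q: False}


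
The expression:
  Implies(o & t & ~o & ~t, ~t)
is always true.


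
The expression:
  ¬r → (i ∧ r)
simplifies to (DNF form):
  r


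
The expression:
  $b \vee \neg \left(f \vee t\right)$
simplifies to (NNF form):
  $b \vee \left(\neg f \wedge \neg t\right)$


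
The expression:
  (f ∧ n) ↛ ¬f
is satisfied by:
  {f: True, n: True}


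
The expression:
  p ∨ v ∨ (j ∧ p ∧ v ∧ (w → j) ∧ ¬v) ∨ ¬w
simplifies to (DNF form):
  p ∨ v ∨ ¬w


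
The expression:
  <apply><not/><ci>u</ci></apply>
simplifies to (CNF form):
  <apply><not/><ci>u</ci></apply>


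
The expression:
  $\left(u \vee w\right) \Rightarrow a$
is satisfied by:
  {a: True, u: False, w: False}
  {a: True, w: True, u: False}
  {a: True, u: True, w: False}
  {a: True, w: True, u: True}
  {w: False, u: False, a: False}


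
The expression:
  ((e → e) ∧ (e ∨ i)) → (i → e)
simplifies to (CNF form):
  e ∨ ¬i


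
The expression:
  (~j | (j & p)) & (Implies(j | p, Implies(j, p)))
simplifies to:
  p | ~j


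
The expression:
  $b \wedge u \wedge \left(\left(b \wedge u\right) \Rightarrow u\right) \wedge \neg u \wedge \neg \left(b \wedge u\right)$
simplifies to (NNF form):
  $\text{False}$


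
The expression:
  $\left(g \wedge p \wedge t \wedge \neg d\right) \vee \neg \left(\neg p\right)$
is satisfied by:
  {p: True}


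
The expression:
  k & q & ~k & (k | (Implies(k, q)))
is never true.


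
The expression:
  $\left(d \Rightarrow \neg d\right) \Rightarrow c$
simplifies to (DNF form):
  $c \vee d$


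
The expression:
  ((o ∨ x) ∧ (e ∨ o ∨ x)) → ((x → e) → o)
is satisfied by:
  {o: True, e: False, x: False}
  {e: False, x: False, o: False}
  {x: True, o: True, e: False}
  {x: True, e: False, o: False}
  {o: True, e: True, x: False}
  {e: True, o: False, x: False}
  {x: True, e: True, o: True}


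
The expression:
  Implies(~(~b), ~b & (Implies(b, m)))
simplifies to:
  ~b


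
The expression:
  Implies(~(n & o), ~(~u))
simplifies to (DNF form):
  u | (n & o)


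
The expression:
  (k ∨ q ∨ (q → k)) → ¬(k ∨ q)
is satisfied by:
  {q: False, k: False}


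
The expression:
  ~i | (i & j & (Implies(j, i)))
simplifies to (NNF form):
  j | ~i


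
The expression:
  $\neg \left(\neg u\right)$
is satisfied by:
  {u: True}


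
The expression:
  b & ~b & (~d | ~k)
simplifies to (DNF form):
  False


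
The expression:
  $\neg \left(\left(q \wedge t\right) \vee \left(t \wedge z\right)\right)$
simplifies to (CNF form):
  $\left(\neg q \vee \neg t\right) \wedge \left(\neg t \vee \neg z\right)$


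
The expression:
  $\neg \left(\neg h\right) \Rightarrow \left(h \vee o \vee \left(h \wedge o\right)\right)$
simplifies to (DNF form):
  $\text{True}$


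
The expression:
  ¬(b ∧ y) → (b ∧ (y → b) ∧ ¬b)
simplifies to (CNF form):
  b ∧ y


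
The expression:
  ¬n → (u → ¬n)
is always true.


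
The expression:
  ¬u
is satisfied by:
  {u: False}


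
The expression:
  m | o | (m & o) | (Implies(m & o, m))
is always true.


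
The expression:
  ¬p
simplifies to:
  ¬p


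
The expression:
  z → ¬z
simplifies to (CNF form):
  ¬z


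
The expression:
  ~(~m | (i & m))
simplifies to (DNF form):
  m & ~i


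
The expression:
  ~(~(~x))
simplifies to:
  ~x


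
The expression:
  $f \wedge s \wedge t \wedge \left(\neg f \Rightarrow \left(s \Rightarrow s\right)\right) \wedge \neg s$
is never true.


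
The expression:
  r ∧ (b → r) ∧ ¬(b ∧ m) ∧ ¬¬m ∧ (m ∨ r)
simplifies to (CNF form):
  m ∧ r ∧ ¬b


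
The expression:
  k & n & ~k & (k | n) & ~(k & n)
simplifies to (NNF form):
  False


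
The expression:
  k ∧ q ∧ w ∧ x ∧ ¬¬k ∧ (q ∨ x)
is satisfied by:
  {w: True, x: True, q: True, k: True}


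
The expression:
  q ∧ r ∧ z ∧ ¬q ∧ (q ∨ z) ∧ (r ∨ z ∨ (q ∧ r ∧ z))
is never true.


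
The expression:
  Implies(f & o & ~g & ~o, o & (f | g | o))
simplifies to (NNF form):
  True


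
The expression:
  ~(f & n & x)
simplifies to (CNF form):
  ~f | ~n | ~x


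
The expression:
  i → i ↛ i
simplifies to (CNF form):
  ¬i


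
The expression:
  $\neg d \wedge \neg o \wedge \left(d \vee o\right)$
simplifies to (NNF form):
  $\text{False}$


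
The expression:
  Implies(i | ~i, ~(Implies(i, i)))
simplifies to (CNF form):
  False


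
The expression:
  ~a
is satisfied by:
  {a: False}


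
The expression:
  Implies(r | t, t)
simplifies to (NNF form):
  t | ~r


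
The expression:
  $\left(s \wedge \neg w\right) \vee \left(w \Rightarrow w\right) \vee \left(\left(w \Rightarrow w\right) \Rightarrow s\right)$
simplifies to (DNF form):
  $\text{True}$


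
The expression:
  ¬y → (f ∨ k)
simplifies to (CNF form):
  f ∨ k ∨ y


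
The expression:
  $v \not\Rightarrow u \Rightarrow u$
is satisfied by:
  {u: True, v: False}
  {v: False, u: False}
  {v: True, u: True}


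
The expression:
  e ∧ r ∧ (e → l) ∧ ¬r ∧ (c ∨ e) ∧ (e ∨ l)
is never true.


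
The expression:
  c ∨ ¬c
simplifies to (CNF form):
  True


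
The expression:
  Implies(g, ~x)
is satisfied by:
  {g: False, x: False}
  {x: True, g: False}
  {g: True, x: False}


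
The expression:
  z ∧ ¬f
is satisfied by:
  {z: True, f: False}


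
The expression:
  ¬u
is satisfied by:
  {u: False}


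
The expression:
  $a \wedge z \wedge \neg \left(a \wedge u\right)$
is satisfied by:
  {a: True, z: True, u: False}


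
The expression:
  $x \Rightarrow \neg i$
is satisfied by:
  {x: False, i: False}
  {i: True, x: False}
  {x: True, i: False}


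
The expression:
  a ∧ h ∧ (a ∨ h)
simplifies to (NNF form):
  a ∧ h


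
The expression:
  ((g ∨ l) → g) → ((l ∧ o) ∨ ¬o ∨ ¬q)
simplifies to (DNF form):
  l ∨ ¬o ∨ ¬q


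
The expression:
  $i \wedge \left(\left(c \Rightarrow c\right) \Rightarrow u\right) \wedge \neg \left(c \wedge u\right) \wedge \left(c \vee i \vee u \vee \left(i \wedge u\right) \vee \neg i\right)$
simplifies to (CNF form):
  $i \wedge u \wedge \neg c$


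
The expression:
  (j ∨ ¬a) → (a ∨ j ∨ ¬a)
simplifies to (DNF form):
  True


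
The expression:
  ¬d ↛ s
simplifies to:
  s ∨ ¬d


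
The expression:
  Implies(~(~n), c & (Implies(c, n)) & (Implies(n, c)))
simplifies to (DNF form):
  c | ~n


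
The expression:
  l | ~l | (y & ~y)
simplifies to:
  True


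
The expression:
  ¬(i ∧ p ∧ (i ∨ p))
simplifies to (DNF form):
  ¬i ∨ ¬p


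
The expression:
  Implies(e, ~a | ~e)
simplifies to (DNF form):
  ~a | ~e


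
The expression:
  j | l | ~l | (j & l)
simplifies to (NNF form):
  True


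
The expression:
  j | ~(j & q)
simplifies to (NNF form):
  True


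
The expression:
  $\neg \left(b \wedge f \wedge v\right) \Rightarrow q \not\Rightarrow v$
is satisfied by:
  {q: True, b: True, f: True, v: False}
  {q: True, b: True, f: False, v: False}
  {q: True, f: True, b: False, v: False}
  {q: True, f: False, b: False, v: False}
  {q: True, v: True, b: True, f: True}
  {v: True, b: True, f: True, q: False}


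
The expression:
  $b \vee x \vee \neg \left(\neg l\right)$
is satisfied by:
  {b: True, l: True, x: True}
  {b: True, l: True, x: False}
  {b: True, x: True, l: False}
  {b: True, x: False, l: False}
  {l: True, x: True, b: False}
  {l: True, x: False, b: False}
  {x: True, l: False, b: False}


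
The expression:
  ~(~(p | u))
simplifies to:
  p | u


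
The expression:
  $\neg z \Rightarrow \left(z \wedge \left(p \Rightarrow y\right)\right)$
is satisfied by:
  {z: True}


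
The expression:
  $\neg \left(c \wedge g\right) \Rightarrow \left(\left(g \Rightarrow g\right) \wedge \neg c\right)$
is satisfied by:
  {g: True, c: False}
  {c: False, g: False}
  {c: True, g: True}


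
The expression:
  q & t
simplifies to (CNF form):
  q & t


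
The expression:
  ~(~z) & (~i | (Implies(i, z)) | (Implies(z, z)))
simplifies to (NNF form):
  z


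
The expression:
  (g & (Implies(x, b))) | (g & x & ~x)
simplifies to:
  g & (b | ~x)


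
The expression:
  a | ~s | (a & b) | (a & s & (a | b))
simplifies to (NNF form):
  a | ~s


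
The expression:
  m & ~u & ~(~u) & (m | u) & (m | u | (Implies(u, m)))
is never true.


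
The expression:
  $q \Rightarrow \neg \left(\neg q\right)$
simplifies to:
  $\text{True}$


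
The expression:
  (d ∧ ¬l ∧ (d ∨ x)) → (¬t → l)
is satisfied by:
  {t: True, l: True, d: False}
  {t: True, l: False, d: False}
  {l: True, t: False, d: False}
  {t: False, l: False, d: False}
  {d: True, t: True, l: True}
  {d: True, t: True, l: False}
  {d: True, l: True, t: False}


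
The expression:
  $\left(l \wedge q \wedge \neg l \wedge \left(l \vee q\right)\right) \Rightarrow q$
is always true.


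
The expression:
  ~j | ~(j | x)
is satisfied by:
  {j: False}


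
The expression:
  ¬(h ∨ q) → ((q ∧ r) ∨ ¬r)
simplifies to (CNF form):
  h ∨ q ∨ ¬r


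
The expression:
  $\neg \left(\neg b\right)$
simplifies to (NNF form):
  $b$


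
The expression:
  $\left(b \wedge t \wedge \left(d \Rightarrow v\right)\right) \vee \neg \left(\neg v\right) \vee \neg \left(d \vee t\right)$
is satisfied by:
  {b: True, v: True, t: False, d: False}
  {v: True, b: False, t: False, d: False}
  {b: True, v: True, t: True, d: False}
  {v: True, t: True, b: False, d: False}
  {d: True, v: True, b: True, t: False}
  {d: True, v: True, b: False, t: False}
  {b: True, d: True, v: True, t: True}
  {d: True, v: True, t: True, b: False}
  {b: True, d: False, t: False, v: False}
  {d: False, t: False, v: False, b: False}
  {b: True, t: True, d: False, v: False}


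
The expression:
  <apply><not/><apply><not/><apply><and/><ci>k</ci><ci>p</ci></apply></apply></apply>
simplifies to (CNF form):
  <apply><and/><ci>k</ci><ci>p</ci></apply>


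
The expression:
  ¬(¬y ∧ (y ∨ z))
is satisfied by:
  {y: True, z: False}
  {z: False, y: False}
  {z: True, y: True}


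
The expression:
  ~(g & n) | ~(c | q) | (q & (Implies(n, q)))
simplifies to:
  q | ~c | ~g | ~n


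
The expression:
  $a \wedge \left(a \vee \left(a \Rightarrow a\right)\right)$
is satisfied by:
  {a: True}


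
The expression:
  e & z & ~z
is never true.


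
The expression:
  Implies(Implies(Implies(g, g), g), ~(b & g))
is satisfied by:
  {g: False, b: False}
  {b: True, g: False}
  {g: True, b: False}


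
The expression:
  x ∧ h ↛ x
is never true.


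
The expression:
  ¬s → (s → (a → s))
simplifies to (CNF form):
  True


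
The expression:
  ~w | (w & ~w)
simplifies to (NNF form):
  ~w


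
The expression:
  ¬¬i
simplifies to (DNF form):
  i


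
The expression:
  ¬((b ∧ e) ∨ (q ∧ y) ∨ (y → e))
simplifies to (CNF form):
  y ∧ ¬e ∧ ¬q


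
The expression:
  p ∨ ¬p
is always true.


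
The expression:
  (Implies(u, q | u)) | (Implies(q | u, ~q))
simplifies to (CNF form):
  True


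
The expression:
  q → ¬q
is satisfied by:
  {q: False}


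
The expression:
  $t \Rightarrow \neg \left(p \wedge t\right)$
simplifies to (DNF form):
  $\neg p \vee \neg t$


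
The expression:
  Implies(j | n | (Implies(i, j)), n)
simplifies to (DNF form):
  n | (i & ~j)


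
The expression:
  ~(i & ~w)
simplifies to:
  w | ~i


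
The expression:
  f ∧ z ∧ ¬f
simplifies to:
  False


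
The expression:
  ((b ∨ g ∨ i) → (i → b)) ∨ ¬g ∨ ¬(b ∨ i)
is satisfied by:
  {b: True, g: False, i: False}
  {g: False, i: False, b: False}
  {b: True, i: True, g: False}
  {i: True, g: False, b: False}
  {b: True, g: True, i: False}
  {g: True, b: False, i: False}
  {b: True, i: True, g: True}


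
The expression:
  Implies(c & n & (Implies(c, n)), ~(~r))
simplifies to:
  r | ~c | ~n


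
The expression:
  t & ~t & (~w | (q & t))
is never true.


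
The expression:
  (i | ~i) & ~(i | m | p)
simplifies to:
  ~i & ~m & ~p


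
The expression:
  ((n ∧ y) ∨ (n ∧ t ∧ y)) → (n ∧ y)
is always true.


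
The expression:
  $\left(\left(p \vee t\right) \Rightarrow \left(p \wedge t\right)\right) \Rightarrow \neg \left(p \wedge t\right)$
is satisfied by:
  {p: False, t: False}
  {t: True, p: False}
  {p: True, t: False}


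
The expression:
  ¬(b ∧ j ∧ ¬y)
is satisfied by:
  {y: True, b: False, j: False}
  {b: False, j: False, y: False}
  {j: True, y: True, b: False}
  {j: True, b: False, y: False}
  {y: True, b: True, j: False}
  {b: True, y: False, j: False}
  {j: True, b: True, y: True}


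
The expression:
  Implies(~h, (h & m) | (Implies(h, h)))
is always true.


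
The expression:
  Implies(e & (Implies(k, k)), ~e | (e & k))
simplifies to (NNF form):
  k | ~e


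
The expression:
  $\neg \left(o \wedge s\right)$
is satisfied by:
  {s: False, o: False}
  {o: True, s: False}
  {s: True, o: False}


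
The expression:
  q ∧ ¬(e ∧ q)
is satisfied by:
  {q: True, e: False}


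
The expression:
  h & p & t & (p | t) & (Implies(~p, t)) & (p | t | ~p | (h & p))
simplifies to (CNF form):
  h & p & t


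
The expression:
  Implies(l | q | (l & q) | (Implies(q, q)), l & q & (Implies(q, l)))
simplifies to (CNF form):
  l & q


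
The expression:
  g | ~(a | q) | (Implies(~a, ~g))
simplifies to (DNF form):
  True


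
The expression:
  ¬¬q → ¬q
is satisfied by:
  {q: False}


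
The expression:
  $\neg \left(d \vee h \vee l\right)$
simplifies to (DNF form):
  $\neg d \wedge \neg h \wedge \neg l$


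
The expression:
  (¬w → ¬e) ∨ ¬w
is always true.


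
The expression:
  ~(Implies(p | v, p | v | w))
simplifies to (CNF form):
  False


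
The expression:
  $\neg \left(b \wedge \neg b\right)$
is always true.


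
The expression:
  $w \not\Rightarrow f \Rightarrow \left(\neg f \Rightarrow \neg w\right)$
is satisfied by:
  {f: True, w: False}
  {w: False, f: False}
  {w: True, f: True}


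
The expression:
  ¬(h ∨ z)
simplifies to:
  ¬h ∧ ¬z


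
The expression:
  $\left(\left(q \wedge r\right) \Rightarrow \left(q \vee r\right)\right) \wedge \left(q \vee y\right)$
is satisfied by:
  {y: True, q: True}
  {y: True, q: False}
  {q: True, y: False}


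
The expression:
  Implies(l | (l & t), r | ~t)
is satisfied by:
  {r: True, l: False, t: False}
  {l: False, t: False, r: False}
  {r: True, t: True, l: False}
  {t: True, l: False, r: False}
  {r: True, l: True, t: False}
  {l: True, r: False, t: False}
  {r: True, t: True, l: True}


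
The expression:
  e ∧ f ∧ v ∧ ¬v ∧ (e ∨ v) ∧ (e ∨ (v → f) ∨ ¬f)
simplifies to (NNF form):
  False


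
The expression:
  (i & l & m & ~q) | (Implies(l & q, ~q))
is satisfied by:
  {l: False, q: False}
  {q: True, l: False}
  {l: True, q: False}


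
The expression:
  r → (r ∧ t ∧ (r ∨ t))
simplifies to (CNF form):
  t ∨ ¬r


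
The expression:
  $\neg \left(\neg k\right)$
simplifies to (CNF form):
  $k$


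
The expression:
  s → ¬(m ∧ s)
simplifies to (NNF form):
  ¬m ∨ ¬s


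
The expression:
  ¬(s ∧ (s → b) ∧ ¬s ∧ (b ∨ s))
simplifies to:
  True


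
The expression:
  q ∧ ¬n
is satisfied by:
  {q: True, n: False}


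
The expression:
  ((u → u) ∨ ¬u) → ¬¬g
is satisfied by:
  {g: True}


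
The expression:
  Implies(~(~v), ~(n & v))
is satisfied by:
  {v: False, n: False}
  {n: True, v: False}
  {v: True, n: False}


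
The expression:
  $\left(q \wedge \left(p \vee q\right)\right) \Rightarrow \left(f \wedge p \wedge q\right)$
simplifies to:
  $\left(f \wedge p\right) \vee \neg q$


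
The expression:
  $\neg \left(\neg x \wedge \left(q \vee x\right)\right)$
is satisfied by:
  {x: True, q: False}
  {q: False, x: False}
  {q: True, x: True}


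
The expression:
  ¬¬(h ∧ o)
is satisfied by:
  {h: True, o: True}


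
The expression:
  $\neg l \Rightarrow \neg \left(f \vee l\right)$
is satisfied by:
  {l: True, f: False}
  {f: False, l: False}
  {f: True, l: True}


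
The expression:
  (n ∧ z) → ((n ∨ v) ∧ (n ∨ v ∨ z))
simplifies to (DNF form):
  True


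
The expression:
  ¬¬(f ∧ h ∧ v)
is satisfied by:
  {h: True, f: True, v: True}


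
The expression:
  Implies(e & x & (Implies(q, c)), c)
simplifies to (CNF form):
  c | q | ~e | ~x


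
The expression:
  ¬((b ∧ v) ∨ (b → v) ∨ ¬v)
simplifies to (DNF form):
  False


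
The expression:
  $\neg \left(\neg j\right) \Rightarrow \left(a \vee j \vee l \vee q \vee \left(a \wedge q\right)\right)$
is always true.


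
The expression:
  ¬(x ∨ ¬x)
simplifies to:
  False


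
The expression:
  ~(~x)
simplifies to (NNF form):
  x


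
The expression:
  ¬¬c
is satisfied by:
  {c: True}


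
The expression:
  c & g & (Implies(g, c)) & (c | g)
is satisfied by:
  {c: True, g: True}


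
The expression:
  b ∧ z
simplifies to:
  b ∧ z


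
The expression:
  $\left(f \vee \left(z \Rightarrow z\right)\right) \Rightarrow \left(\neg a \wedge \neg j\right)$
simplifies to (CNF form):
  $\neg a \wedge \neg j$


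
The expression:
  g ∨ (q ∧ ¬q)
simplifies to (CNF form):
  g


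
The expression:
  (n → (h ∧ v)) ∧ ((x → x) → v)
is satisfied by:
  {h: True, v: True, n: False}
  {v: True, n: False, h: False}
  {n: True, h: True, v: True}


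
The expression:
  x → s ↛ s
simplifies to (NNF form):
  ¬x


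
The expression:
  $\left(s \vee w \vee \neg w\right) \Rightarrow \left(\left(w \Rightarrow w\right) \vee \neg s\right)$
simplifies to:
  $\text{True}$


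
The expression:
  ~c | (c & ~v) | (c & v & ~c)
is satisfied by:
  {v: False, c: False}
  {c: True, v: False}
  {v: True, c: False}


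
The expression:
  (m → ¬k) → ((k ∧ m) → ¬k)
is always true.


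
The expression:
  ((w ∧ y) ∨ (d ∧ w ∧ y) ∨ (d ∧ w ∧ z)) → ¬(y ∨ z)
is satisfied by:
  {y: False, w: False, z: False, d: False}
  {d: True, y: False, w: False, z: False}
  {z: True, y: False, w: False, d: False}
  {d: True, z: True, y: False, w: False}
  {y: True, d: False, w: False, z: False}
  {d: True, y: True, w: False, z: False}
  {z: True, y: True, d: False, w: False}
  {d: True, z: True, y: True, w: False}
  {w: True, z: False, y: False, d: False}
  {w: True, d: True, z: False, y: False}
  {w: True, z: True, d: False, y: False}


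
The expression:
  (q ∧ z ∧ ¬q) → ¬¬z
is always true.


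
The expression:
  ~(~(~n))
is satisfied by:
  {n: False}


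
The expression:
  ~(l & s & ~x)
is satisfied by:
  {x: True, l: False, s: False}
  {l: False, s: False, x: False}
  {s: True, x: True, l: False}
  {s: True, l: False, x: False}
  {x: True, l: True, s: False}
  {l: True, x: False, s: False}
  {s: True, l: True, x: True}


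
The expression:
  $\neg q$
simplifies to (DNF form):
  $\neg q$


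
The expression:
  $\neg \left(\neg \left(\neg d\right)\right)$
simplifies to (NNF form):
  $\neg d$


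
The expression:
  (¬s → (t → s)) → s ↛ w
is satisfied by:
  {t: True, s: False, w: False}
  {t: True, w: True, s: False}
  {t: True, s: True, w: False}
  {s: True, w: False, t: False}


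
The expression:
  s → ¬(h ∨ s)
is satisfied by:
  {s: False}


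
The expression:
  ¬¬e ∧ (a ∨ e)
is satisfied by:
  {e: True}


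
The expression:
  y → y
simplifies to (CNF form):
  True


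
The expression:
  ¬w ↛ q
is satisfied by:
  {q: True, w: False}
  {w: False, q: False}
  {w: True, q: True}


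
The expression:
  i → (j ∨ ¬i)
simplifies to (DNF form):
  j ∨ ¬i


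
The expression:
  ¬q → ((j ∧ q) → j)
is always true.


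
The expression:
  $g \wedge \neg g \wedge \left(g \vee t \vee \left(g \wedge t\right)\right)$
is never true.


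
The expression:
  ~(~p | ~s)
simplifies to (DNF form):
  p & s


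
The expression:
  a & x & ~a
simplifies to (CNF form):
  False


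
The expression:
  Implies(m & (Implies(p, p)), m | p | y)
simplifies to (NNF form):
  True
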